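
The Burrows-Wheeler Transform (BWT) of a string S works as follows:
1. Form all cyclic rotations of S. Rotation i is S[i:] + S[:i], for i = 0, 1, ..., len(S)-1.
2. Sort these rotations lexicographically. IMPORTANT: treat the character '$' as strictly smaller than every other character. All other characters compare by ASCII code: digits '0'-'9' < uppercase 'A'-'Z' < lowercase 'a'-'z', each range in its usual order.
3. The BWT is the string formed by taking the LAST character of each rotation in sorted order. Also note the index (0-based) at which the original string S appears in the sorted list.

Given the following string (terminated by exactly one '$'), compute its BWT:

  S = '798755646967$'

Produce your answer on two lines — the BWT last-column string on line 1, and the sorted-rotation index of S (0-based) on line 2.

All 13 rotations (rotation i = S[i:]+S[:i]):
  rot[0] = 798755646967$
  rot[1] = 98755646967$7
  rot[2] = 8755646967$79
  rot[3] = 755646967$798
  rot[4] = 55646967$7987
  rot[5] = 5646967$79875
  rot[6] = 646967$798755
  rot[7] = 46967$7987556
  rot[8] = 6967$79875564
  rot[9] = 967$798755646
  rot[10] = 67$7987556469
  rot[11] = 7$79875564696
  rot[12] = $798755646967
Sorted (with $ < everything):
  sorted[0] = $798755646967  (last char: '7')
  sorted[1] = 46967$7987556  (last char: '6')
  sorted[2] = 55646967$7987  (last char: '7')
  sorted[3] = 5646967$79875  (last char: '5')
  sorted[4] = 646967$798755  (last char: '5')
  sorted[5] = 67$7987556469  (last char: '9')
  sorted[6] = 6967$79875564  (last char: '4')
  sorted[7] = 7$79875564696  (last char: '6')
  sorted[8] = 755646967$798  (last char: '8')
  sorted[9] = 798755646967$  (last char: '$')
  sorted[10] = 8755646967$79  (last char: '9')
  sorted[11] = 967$798755646  (last char: '6')
  sorted[12] = 98755646967$7  (last char: '7')
Last column: 767559468$967
Original string S is at sorted index 9

Answer: 767559468$967
9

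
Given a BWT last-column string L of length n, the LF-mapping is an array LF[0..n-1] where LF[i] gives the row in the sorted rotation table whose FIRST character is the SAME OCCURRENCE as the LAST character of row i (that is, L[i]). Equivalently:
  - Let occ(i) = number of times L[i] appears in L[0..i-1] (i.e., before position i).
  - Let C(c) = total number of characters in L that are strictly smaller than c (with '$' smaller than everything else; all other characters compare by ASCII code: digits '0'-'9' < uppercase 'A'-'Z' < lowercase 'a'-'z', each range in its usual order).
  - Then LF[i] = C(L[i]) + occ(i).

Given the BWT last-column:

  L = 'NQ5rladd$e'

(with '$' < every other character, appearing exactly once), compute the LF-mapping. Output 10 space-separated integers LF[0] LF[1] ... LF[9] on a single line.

Answer: 2 3 1 9 8 4 5 6 0 7

Derivation:
Char counts: '$':1, '5':1, 'N':1, 'Q':1, 'a':1, 'd':2, 'e':1, 'l':1, 'r':1
C (first-col start): C('$')=0, C('5')=1, C('N')=2, C('Q')=3, C('a')=4, C('d')=5, C('e')=7, C('l')=8, C('r')=9
L[0]='N': occ=0, LF[0]=C('N')+0=2+0=2
L[1]='Q': occ=0, LF[1]=C('Q')+0=3+0=3
L[2]='5': occ=0, LF[2]=C('5')+0=1+0=1
L[3]='r': occ=0, LF[3]=C('r')+0=9+0=9
L[4]='l': occ=0, LF[4]=C('l')+0=8+0=8
L[5]='a': occ=0, LF[5]=C('a')+0=4+0=4
L[6]='d': occ=0, LF[6]=C('d')+0=5+0=5
L[7]='d': occ=1, LF[7]=C('d')+1=5+1=6
L[8]='$': occ=0, LF[8]=C('$')+0=0+0=0
L[9]='e': occ=0, LF[9]=C('e')+0=7+0=7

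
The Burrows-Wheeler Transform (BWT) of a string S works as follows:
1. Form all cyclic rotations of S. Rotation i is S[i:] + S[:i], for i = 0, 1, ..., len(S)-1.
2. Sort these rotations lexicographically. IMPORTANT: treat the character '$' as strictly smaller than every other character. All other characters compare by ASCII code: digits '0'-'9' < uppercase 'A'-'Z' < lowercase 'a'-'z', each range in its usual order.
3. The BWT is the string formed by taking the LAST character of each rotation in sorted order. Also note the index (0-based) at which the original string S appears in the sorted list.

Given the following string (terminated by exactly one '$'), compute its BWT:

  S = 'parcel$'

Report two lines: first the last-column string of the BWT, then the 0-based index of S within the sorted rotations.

Answer: lprce$a
5

Derivation:
All 7 rotations (rotation i = S[i:]+S[:i]):
  rot[0] = parcel$
  rot[1] = arcel$p
  rot[2] = rcel$pa
  rot[3] = cel$par
  rot[4] = el$parc
  rot[5] = l$parce
  rot[6] = $parcel
Sorted (with $ < everything):
  sorted[0] = $parcel  (last char: 'l')
  sorted[1] = arcel$p  (last char: 'p')
  sorted[2] = cel$par  (last char: 'r')
  sorted[3] = el$parc  (last char: 'c')
  sorted[4] = l$parce  (last char: 'e')
  sorted[5] = parcel$  (last char: '$')
  sorted[6] = rcel$pa  (last char: 'a')
Last column: lprce$a
Original string S is at sorted index 5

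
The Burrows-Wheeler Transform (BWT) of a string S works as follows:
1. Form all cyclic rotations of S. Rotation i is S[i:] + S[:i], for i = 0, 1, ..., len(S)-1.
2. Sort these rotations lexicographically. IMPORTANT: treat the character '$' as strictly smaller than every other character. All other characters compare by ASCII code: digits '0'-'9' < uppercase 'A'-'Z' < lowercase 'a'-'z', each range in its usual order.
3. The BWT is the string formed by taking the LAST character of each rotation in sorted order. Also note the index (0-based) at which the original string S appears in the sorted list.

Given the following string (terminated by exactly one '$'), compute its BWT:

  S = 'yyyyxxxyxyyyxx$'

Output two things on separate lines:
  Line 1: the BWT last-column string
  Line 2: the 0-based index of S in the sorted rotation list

All 15 rotations (rotation i = S[i:]+S[:i]):
  rot[0] = yyyyxxxyxyyyxx$
  rot[1] = yyyxxxyxyyyxx$y
  rot[2] = yyxxxyxyyyxx$yy
  rot[3] = yxxxyxyyyxx$yyy
  rot[4] = xxxyxyyyxx$yyyy
  rot[5] = xxyxyyyxx$yyyyx
  rot[6] = xyxyyyxx$yyyyxx
  rot[7] = yxyyyxx$yyyyxxx
  rot[8] = xyyyxx$yyyyxxxy
  rot[9] = yyyxx$yyyyxxxyx
  rot[10] = yyxx$yyyyxxxyxy
  rot[11] = yxx$yyyyxxxyxyy
  rot[12] = xx$yyyyxxxyxyyy
  rot[13] = x$yyyyxxxyxyyyx
  rot[14] = $yyyyxxxyxyyyxx
Sorted (with $ < everything):
  sorted[0] = $yyyyxxxyxyyyxx  (last char: 'x')
  sorted[1] = x$yyyyxxxyxyyyx  (last char: 'x')
  sorted[2] = xx$yyyyxxxyxyyy  (last char: 'y')
  sorted[3] = xxxyxyyyxx$yyyy  (last char: 'y')
  sorted[4] = xxyxyyyxx$yyyyx  (last char: 'x')
  sorted[5] = xyxyyyxx$yyyyxx  (last char: 'x')
  sorted[6] = xyyyxx$yyyyxxxy  (last char: 'y')
  sorted[7] = yxx$yyyyxxxyxyy  (last char: 'y')
  sorted[8] = yxxxyxyyyxx$yyy  (last char: 'y')
  sorted[9] = yxyyyxx$yyyyxxx  (last char: 'x')
  sorted[10] = yyxx$yyyyxxxyxy  (last char: 'y')
  sorted[11] = yyxxxyxyyyxx$yy  (last char: 'y')
  sorted[12] = yyyxx$yyyyxxxyx  (last char: 'x')
  sorted[13] = yyyxxxyxyyyxx$y  (last char: 'y')
  sorted[14] = yyyyxxxyxyyyxx$  (last char: '$')
Last column: xxyyxxyyyxyyxy$
Original string S is at sorted index 14

Answer: xxyyxxyyyxyyxy$
14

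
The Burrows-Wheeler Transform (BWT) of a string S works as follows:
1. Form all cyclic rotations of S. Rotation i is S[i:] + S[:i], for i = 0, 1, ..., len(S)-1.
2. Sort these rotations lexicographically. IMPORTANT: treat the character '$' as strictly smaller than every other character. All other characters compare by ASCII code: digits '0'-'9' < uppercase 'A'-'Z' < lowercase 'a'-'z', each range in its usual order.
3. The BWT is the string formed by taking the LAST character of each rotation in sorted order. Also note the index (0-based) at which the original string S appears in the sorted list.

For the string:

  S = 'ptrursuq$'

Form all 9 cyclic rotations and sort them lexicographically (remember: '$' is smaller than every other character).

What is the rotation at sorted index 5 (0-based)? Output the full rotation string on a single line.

Answer: suq$ptrur

Derivation:
All 9 rotations (rotation i = S[i:]+S[:i]):
  rot[0] = ptrursuq$
  rot[1] = trursuq$p
  rot[2] = rursuq$pt
  rot[3] = ursuq$ptr
  rot[4] = rsuq$ptru
  rot[5] = suq$ptrur
  rot[6] = uq$ptrurs
  rot[7] = q$ptrursu
  rot[8] = $ptrursuq
Sorted (with $ < everything):
  sorted[0] = $ptrursuq
  sorted[1] = ptrursuq$
  sorted[2] = q$ptrursu
  sorted[3] = rsuq$ptru
  sorted[4] = rursuq$pt
  sorted[5] = suq$ptrur
  sorted[6] = trursuq$p
  sorted[7] = uq$ptrurs
  sorted[8] = ursuq$ptr
sorted[5] = suq$ptrur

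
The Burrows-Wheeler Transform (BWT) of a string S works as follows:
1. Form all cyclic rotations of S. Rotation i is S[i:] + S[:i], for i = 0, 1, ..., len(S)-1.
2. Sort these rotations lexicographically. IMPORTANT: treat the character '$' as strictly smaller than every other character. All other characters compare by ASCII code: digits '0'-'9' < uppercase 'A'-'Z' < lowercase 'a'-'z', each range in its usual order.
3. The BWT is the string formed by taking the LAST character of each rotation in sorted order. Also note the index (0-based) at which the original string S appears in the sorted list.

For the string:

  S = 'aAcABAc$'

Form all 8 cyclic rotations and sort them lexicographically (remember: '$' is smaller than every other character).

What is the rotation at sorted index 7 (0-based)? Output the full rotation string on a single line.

All 8 rotations (rotation i = S[i:]+S[:i]):
  rot[0] = aAcABAc$
  rot[1] = AcABAc$a
  rot[2] = cABAc$aA
  rot[3] = ABAc$aAc
  rot[4] = BAc$aAcA
  rot[5] = Ac$aAcAB
  rot[6] = c$aAcABA
  rot[7] = $aAcABAc
Sorted (with $ < everything):
  sorted[0] = $aAcABAc
  sorted[1] = ABAc$aAc
  sorted[2] = Ac$aAcAB
  sorted[3] = AcABAc$a
  sorted[4] = BAc$aAcA
  sorted[5] = aAcABAc$
  sorted[6] = c$aAcABA
  sorted[7] = cABAc$aA
sorted[7] = cABAc$aA

Answer: cABAc$aA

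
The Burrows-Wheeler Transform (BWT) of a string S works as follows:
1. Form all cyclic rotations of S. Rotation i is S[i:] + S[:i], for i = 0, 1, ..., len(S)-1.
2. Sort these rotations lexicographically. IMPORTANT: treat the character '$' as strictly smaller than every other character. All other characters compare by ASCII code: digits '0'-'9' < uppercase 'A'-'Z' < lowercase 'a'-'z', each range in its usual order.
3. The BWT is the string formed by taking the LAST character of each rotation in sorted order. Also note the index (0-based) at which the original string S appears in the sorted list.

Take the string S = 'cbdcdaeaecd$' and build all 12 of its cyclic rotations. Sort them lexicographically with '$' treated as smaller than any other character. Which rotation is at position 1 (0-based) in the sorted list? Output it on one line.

All 12 rotations (rotation i = S[i:]+S[:i]):
  rot[0] = cbdcdaeaecd$
  rot[1] = bdcdaeaecd$c
  rot[2] = dcdaeaecd$cb
  rot[3] = cdaeaecd$cbd
  rot[4] = daeaecd$cbdc
  rot[5] = aeaecd$cbdcd
  rot[6] = eaecd$cbdcda
  rot[7] = aecd$cbdcdae
  rot[8] = ecd$cbdcdaea
  rot[9] = cd$cbdcdaeae
  rot[10] = d$cbdcdaeaec
  rot[11] = $cbdcdaeaecd
Sorted (with $ < everything):
  sorted[0] = $cbdcdaeaecd
  sorted[1] = aeaecd$cbdcd
  sorted[2] = aecd$cbdcdae
  sorted[3] = bdcdaeaecd$c
  sorted[4] = cbdcdaeaecd$
  sorted[5] = cd$cbdcdaeae
  sorted[6] = cdaeaecd$cbd
  sorted[7] = d$cbdcdaeaec
  sorted[8] = daeaecd$cbdc
  sorted[9] = dcdaeaecd$cb
  sorted[10] = eaecd$cbdcda
  sorted[11] = ecd$cbdcdaea
sorted[1] = aeaecd$cbdcd

Answer: aeaecd$cbdcd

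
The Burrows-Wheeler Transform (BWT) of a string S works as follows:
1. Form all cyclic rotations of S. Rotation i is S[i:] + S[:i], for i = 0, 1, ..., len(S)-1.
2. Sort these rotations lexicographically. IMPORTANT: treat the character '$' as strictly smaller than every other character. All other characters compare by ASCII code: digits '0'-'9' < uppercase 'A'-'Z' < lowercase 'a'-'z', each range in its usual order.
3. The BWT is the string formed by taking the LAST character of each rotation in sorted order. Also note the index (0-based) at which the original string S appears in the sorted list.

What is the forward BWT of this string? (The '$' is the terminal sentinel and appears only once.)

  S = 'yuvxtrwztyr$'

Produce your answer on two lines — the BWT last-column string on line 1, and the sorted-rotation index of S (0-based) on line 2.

All 12 rotations (rotation i = S[i:]+S[:i]):
  rot[0] = yuvxtrwztyr$
  rot[1] = uvxtrwztyr$y
  rot[2] = vxtrwztyr$yu
  rot[3] = xtrwztyr$yuv
  rot[4] = trwztyr$yuvx
  rot[5] = rwztyr$yuvxt
  rot[6] = wztyr$yuvxtr
  rot[7] = ztyr$yuvxtrw
  rot[8] = tyr$yuvxtrwz
  rot[9] = yr$yuvxtrwzt
  rot[10] = r$yuvxtrwzty
  rot[11] = $yuvxtrwztyr
Sorted (with $ < everything):
  sorted[0] = $yuvxtrwztyr  (last char: 'r')
  sorted[1] = r$yuvxtrwzty  (last char: 'y')
  sorted[2] = rwztyr$yuvxt  (last char: 't')
  sorted[3] = trwztyr$yuvx  (last char: 'x')
  sorted[4] = tyr$yuvxtrwz  (last char: 'z')
  sorted[5] = uvxtrwztyr$y  (last char: 'y')
  sorted[6] = vxtrwztyr$yu  (last char: 'u')
  sorted[7] = wztyr$yuvxtr  (last char: 'r')
  sorted[8] = xtrwztyr$yuv  (last char: 'v')
  sorted[9] = yr$yuvxtrwzt  (last char: 't')
  sorted[10] = yuvxtrwztyr$  (last char: '$')
  sorted[11] = ztyr$yuvxtrw  (last char: 'w')
Last column: rytxzyurvt$w
Original string S is at sorted index 10

Answer: rytxzyurvt$w
10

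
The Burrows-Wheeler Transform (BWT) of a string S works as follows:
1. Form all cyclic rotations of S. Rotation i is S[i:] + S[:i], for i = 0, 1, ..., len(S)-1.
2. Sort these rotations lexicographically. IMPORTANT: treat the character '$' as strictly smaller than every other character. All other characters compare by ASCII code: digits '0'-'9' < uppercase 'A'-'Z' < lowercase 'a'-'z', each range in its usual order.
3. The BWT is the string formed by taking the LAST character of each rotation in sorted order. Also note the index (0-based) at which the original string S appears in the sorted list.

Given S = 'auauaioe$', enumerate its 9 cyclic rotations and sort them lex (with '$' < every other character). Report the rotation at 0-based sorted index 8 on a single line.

All 9 rotations (rotation i = S[i:]+S[:i]):
  rot[0] = auauaioe$
  rot[1] = uauaioe$a
  rot[2] = auaioe$au
  rot[3] = uaioe$aua
  rot[4] = aioe$auau
  rot[5] = ioe$auaua
  rot[6] = oe$auauai
  rot[7] = e$auauaio
  rot[8] = $auauaioe
Sorted (with $ < everything):
  sorted[0] = $auauaioe
  sorted[1] = aioe$auau
  sorted[2] = auaioe$au
  sorted[3] = auauaioe$
  sorted[4] = e$auauaio
  sorted[5] = ioe$auaua
  sorted[6] = oe$auauai
  sorted[7] = uaioe$aua
  sorted[8] = uauaioe$a
sorted[8] = uauaioe$a

Answer: uauaioe$a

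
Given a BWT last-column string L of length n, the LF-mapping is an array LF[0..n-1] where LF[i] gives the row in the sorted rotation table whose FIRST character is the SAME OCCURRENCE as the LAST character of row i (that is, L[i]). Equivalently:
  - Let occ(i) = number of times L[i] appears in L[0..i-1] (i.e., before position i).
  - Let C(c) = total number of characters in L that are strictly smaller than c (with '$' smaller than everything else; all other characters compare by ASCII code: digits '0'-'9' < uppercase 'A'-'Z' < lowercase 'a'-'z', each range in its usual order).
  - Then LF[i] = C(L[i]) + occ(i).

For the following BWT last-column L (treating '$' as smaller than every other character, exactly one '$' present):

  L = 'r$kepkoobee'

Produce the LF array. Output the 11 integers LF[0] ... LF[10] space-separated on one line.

Answer: 10 0 5 2 9 6 7 8 1 3 4

Derivation:
Char counts: '$':1, 'b':1, 'e':3, 'k':2, 'o':2, 'p':1, 'r':1
C (first-col start): C('$')=0, C('b')=1, C('e')=2, C('k')=5, C('o')=7, C('p')=9, C('r')=10
L[0]='r': occ=0, LF[0]=C('r')+0=10+0=10
L[1]='$': occ=0, LF[1]=C('$')+0=0+0=0
L[2]='k': occ=0, LF[2]=C('k')+0=5+0=5
L[3]='e': occ=0, LF[3]=C('e')+0=2+0=2
L[4]='p': occ=0, LF[4]=C('p')+0=9+0=9
L[5]='k': occ=1, LF[5]=C('k')+1=5+1=6
L[6]='o': occ=0, LF[6]=C('o')+0=7+0=7
L[7]='o': occ=1, LF[7]=C('o')+1=7+1=8
L[8]='b': occ=0, LF[8]=C('b')+0=1+0=1
L[9]='e': occ=1, LF[9]=C('e')+1=2+1=3
L[10]='e': occ=2, LF[10]=C('e')+2=2+2=4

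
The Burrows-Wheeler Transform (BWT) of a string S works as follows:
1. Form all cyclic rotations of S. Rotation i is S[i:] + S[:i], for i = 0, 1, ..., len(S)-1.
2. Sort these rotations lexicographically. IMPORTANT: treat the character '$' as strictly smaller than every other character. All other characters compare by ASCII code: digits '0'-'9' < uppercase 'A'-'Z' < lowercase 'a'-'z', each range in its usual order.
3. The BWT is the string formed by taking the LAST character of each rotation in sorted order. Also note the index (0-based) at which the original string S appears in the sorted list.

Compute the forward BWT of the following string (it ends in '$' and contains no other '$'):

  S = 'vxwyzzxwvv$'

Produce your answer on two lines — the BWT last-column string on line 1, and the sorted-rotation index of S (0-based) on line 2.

Answer: vvw$xxzvwzy
3

Derivation:
All 11 rotations (rotation i = S[i:]+S[:i]):
  rot[0] = vxwyzzxwvv$
  rot[1] = xwyzzxwvv$v
  rot[2] = wyzzxwvv$vx
  rot[3] = yzzxwvv$vxw
  rot[4] = zzxwvv$vxwy
  rot[5] = zxwvv$vxwyz
  rot[6] = xwvv$vxwyzz
  rot[7] = wvv$vxwyzzx
  rot[8] = vv$vxwyzzxw
  rot[9] = v$vxwyzzxwv
  rot[10] = $vxwyzzxwvv
Sorted (with $ < everything):
  sorted[0] = $vxwyzzxwvv  (last char: 'v')
  sorted[1] = v$vxwyzzxwv  (last char: 'v')
  sorted[2] = vv$vxwyzzxw  (last char: 'w')
  sorted[3] = vxwyzzxwvv$  (last char: '$')
  sorted[4] = wvv$vxwyzzx  (last char: 'x')
  sorted[5] = wyzzxwvv$vx  (last char: 'x')
  sorted[6] = xwvv$vxwyzz  (last char: 'z')
  sorted[7] = xwyzzxwvv$v  (last char: 'v')
  sorted[8] = yzzxwvv$vxw  (last char: 'w')
  sorted[9] = zxwvv$vxwyz  (last char: 'z')
  sorted[10] = zzxwvv$vxwy  (last char: 'y')
Last column: vvw$xxzvwzy
Original string S is at sorted index 3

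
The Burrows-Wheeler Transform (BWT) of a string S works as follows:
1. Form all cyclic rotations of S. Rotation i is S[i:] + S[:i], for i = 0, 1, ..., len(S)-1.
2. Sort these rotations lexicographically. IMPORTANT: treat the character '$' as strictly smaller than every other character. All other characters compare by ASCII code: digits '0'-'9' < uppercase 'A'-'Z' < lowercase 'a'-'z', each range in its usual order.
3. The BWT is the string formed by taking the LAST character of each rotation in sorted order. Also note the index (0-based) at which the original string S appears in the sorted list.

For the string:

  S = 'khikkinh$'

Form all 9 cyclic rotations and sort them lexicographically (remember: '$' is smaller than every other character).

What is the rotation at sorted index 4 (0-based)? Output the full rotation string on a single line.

Answer: inh$khikk

Derivation:
All 9 rotations (rotation i = S[i:]+S[:i]):
  rot[0] = khikkinh$
  rot[1] = hikkinh$k
  rot[2] = ikkinh$kh
  rot[3] = kkinh$khi
  rot[4] = kinh$khik
  rot[5] = inh$khikk
  rot[6] = nh$khikki
  rot[7] = h$khikkin
  rot[8] = $khikkinh
Sorted (with $ < everything):
  sorted[0] = $khikkinh
  sorted[1] = h$khikkin
  sorted[2] = hikkinh$k
  sorted[3] = ikkinh$kh
  sorted[4] = inh$khikk
  sorted[5] = khikkinh$
  sorted[6] = kinh$khik
  sorted[7] = kkinh$khi
  sorted[8] = nh$khikki
sorted[4] = inh$khikk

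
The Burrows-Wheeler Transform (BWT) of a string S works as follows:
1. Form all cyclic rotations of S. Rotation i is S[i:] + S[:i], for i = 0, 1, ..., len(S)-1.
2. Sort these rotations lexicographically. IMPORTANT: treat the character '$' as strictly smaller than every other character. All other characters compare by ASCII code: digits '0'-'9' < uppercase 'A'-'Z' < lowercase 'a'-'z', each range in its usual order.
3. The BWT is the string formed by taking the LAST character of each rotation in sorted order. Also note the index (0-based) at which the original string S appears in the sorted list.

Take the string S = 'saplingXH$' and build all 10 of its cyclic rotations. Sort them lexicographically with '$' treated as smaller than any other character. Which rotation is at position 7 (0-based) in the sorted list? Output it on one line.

Answer: ngXH$sapli

Derivation:
All 10 rotations (rotation i = S[i:]+S[:i]):
  rot[0] = saplingXH$
  rot[1] = aplingXH$s
  rot[2] = plingXH$sa
  rot[3] = lingXH$sap
  rot[4] = ingXH$sapl
  rot[5] = ngXH$sapli
  rot[6] = gXH$saplin
  rot[7] = XH$sapling
  rot[8] = H$saplingX
  rot[9] = $saplingXH
Sorted (with $ < everything):
  sorted[0] = $saplingXH
  sorted[1] = H$saplingX
  sorted[2] = XH$sapling
  sorted[3] = aplingXH$s
  sorted[4] = gXH$saplin
  sorted[5] = ingXH$sapl
  sorted[6] = lingXH$sap
  sorted[7] = ngXH$sapli
  sorted[8] = plingXH$sa
  sorted[9] = saplingXH$
sorted[7] = ngXH$sapli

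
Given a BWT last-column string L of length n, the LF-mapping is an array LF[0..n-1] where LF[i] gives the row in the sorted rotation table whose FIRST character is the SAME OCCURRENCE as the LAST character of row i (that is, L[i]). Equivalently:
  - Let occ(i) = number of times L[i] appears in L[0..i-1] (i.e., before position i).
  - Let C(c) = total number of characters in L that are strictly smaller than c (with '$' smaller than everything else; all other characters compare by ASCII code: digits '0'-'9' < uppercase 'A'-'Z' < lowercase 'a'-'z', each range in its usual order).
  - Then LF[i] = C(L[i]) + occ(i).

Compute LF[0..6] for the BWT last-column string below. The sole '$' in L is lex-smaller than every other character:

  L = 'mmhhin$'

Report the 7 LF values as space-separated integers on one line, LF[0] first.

Answer: 4 5 1 2 3 6 0

Derivation:
Char counts: '$':1, 'h':2, 'i':1, 'm':2, 'n':1
C (first-col start): C('$')=0, C('h')=1, C('i')=3, C('m')=4, C('n')=6
L[0]='m': occ=0, LF[0]=C('m')+0=4+0=4
L[1]='m': occ=1, LF[1]=C('m')+1=4+1=5
L[2]='h': occ=0, LF[2]=C('h')+0=1+0=1
L[3]='h': occ=1, LF[3]=C('h')+1=1+1=2
L[4]='i': occ=0, LF[4]=C('i')+0=3+0=3
L[5]='n': occ=0, LF[5]=C('n')+0=6+0=6
L[6]='$': occ=0, LF[6]=C('$')+0=0+0=0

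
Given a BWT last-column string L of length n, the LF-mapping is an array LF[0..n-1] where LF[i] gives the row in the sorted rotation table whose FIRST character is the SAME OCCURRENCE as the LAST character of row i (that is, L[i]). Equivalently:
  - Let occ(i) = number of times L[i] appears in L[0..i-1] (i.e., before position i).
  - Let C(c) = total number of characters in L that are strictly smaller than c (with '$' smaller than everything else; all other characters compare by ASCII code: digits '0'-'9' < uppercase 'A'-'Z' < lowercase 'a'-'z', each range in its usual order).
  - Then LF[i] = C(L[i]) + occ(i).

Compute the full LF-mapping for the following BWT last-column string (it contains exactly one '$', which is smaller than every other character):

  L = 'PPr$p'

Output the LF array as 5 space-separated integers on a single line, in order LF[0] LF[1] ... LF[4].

Char counts: '$':1, 'P':2, 'p':1, 'r':1
C (first-col start): C('$')=0, C('P')=1, C('p')=3, C('r')=4
L[0]='P': occ=0, LF[0]=C('P')+0=1+0=1
L[1]='P': occ=1, LF[1]=C('P')+1=1+1=2
L[2]='r': occ=0, LF[2]=C('r')+0=4+0=4
L[3]='$': occ=0, LF[3]=C('$')+0=0+0=0
L[4]='p': occ=0, LF[4]=C('p')+0=3+0=3

Answer: 1 2 4 0 3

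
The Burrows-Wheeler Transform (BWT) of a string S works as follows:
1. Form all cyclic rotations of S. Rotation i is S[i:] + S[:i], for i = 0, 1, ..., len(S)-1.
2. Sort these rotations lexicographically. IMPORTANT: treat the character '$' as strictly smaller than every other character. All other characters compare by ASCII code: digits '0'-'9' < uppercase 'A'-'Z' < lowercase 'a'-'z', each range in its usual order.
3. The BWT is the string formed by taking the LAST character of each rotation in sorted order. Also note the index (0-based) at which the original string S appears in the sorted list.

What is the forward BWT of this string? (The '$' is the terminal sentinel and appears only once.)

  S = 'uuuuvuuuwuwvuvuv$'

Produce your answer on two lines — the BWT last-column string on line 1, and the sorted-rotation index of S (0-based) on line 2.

Answer: v$uvuuvuvuwuuuwuu
1

Derivation:
All 17 rotations (rotation i = S[i:]+S[:i]):
  rot[0] = uuuuvuuuwuwvuvuv$
  rot[1] = uuuvuuuwuwvuvuv$u
  rot[2] = uuvuuuwuwvuvuv$uu
  rot[3] = uvuuuwuwvuvuv$uuu
  rot[4] = vuuuwuwvuvuv$uuuu
  rot[5] = uuuwuwvuvuv$uuuuv
  rot[6] = uuwuwvuvuv$uuuuvu
  rot[7] = uwuwvuvuv$uuuuvuu
  rot[8] = wuwvuvuv$uuuuvuuu
  rot[9] = uwvuvuv$uuuuvuuuw
  rot[10] = wvuvuv$uuuuvuuuwu
  rot[11] = vuvuv$uuuuvuuuwuw
  rot[12] = uvuv$uuuuvuuuwuwv
  rot[13] = vuv$uuuuvuuuwuwvu
  rot[14] = uv$uuuuvuuuwuwvuv
  rot[15] = v$uuuuvuuuwuwvuvu
  rot[16] = $uuuuvuuuwuwvuvuv
Sorted (with $ < everything):
  sorted[0] = $uuuuvuuuwuwvuvuv  (last char: 'v')
  sorted[1] = uuuuvuuuwuwvuvuv$  (last char: '$')
  sorted[2] = uuuvuuuwuwvuvuv$u  (last char: 'u')
  sorted[3] = uuuwuwvuvuv$uuuuv  (last char: 'v')
  sorted[4] = uuvuuuwuwvuvuv$uu  (last char: 'u')
  sorted[5] = uuwuwvuvuv$uuuuvu  (last char: 'u')
  sorted[6] = uv$uuuuvuuuwuwvuv  (last char: 'v')
  sorted[7] = uvuuuwuwvuvuv$uuu  (last char: 'u')
  sorted[8] = uvuv$uuuuvuuuwuwv  (last char: 'v')
  sorted[9] = uwuwvuvuv$uuuuvuu  (last char: 'u')
  sorted[10] = uwvuvuv$uuuuvuuuw  (last char: 'w')
  sorted[11] = v$uuuuvuuuwuwvuvu  (last char: 'u')
  sorted[12] = vuuuwuwvuvuv$uuuu  (last char: 'u')
  sorted[13] = vuv$uuuuvuuuwuwvu  (last char: 'u')
  sorted[14] = vuvuv$uuuuvuuuwuw  (last char: 'w')
  sorted[15] = wuwvuvuv$uuuuvuuu  (last char: 'u')
  sorted[16] = wvuvuv$uuuuvuuuwu  (last char: 'u')
Last column: v$uvuuvuvuwuuuwuu
Original string S is at sorted index 1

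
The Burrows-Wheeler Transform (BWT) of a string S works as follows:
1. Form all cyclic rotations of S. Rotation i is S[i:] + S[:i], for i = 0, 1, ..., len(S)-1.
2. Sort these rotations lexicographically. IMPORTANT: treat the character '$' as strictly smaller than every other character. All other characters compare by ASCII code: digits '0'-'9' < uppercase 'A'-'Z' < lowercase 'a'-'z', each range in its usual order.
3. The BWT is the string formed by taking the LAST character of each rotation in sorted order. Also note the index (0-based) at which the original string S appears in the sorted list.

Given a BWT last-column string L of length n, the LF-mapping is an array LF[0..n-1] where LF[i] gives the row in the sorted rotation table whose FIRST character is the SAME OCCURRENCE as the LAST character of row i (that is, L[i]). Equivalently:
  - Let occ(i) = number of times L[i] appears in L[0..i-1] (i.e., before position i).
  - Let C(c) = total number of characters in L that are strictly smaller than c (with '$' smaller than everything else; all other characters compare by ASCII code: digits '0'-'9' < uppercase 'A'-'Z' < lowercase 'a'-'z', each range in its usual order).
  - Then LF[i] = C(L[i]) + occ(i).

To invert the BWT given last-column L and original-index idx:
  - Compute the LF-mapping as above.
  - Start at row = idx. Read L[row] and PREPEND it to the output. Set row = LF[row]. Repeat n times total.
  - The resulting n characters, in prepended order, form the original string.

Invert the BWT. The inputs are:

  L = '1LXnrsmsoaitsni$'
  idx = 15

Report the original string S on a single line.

LF mapping: 1 2 3 8 11 12 7 13 10 4 5 15 14 9 6 0
Walk LF starting at row 15, prepending L[row]:
  step 1: row=15, L[15]='$', prepend. Next row=LF[15]=0
  step 2: row=0, L[0]='1', prepend. Next row=LF[0]=1
  step 3: row=1, L[1]='L', prepend. Next row=LF[1]=2
  step 4: row=2, L[2]='X', prepend. Next row=LF[2]=3
  step 5: row=3, L[3]='n', prepend. Next row=LF[3]=8
  step 6: row=8, L[8]='o', prepend. Next row=LF[8]=10
  step 7: row=10, L[10]='i', prepend. Next row=LF[10]=5
  step 8: row=5, L[5]='s', prepend. Next row=LF[5]=12
  step 9: row=12, L[12]='s', prepend. Next row=LF[12]=14
  step 10: row=14, L[14]='i', prepend. Next row=LF[14]=6
  step 11: row=6, L[6]='m', prepend. Next row=LF[6]=7
  step 12: row=7, L[7]='s', prepend. Next row=LF[7]=13
  step 13: row=13, L[13]='n', prepend. Next row=LF[13]=9
  step 14: row=9, L[9]='a', prepend. Next row=LF[9]=4
  step 15: row=4, L[4]='r', prepend. Next row=LF[4]=11
  step 16: row=11, L[11]='t', prepend. Next row=LF[11]=15
Reversed output: transmissionXL1$

Answer: transmissionXL1$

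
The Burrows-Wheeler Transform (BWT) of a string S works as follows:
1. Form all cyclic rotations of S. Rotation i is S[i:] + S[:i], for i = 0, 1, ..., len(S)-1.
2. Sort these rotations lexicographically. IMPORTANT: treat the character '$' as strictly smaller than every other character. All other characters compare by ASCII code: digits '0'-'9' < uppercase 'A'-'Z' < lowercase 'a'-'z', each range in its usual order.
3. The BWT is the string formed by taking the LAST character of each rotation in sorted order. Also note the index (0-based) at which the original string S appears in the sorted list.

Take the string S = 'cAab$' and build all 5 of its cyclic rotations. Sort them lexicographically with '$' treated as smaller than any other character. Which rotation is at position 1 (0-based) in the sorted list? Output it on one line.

Answer: Aab$c

Derivation:
All 5 rotations (rotation i = S[i:]+S[:i]):
  rot[0] = cAab$
  rot[1] = Aab$c
  rot[2] = ab$cA
  rot[3] = b$cAa
  rot[4] = $cAab
Sorted (with $ < everything):
  sorted[0] = $cAab
  sorted[1] = Aab$c
  sorted[2] = ab$cA
  sorted[3] = b$cAa
  sorted[4] = cAab$
sorted[1] = Aab$c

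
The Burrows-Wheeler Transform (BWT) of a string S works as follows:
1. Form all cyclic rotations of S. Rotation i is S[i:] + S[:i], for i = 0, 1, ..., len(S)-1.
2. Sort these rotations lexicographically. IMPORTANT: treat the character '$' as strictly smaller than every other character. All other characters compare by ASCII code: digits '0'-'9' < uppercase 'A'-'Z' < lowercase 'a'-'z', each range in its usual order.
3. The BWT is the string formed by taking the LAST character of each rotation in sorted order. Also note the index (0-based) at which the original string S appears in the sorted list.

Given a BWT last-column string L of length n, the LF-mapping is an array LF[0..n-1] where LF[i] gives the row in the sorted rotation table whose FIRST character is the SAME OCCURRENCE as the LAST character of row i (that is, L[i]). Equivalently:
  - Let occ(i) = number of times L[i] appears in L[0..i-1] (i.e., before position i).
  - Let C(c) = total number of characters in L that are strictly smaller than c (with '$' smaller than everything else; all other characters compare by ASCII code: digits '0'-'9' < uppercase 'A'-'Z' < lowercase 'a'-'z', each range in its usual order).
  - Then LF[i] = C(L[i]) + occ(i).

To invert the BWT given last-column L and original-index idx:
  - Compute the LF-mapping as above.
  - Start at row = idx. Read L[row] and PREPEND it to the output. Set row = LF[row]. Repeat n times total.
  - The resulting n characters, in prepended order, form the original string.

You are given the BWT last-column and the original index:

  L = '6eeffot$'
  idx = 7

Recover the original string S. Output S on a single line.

LF mapping: 1 2 3 4 5 6 7 0
Walk LF starting at row 7, prepending L[row]:
  step 1: row=7, L[7]='$', prepend. Next row=LF[7]=0
  step 2: row=0, L[0]='6', prepend. Next row=LF[0]=1
  step 3: row=1, L[1]='e', prepend. Next row=LF[1]=2
  step 4: row=2, L[2]='e', prepend. Next row=LF[2]=3
  step 5: row=3, L[3]='f', prepend. Next row=LF[3]=4
  step 6: row=4, L[4]='f', prepend. Next row=LF[4]=5
  step 7: row=5, L[5]='o', prepend. Next row=LF[5]=6
  step 8: row=6, L[6]='t', prepend. Next row=LF[6]=7
Reversed output: toffee6$

Answer: toffee6$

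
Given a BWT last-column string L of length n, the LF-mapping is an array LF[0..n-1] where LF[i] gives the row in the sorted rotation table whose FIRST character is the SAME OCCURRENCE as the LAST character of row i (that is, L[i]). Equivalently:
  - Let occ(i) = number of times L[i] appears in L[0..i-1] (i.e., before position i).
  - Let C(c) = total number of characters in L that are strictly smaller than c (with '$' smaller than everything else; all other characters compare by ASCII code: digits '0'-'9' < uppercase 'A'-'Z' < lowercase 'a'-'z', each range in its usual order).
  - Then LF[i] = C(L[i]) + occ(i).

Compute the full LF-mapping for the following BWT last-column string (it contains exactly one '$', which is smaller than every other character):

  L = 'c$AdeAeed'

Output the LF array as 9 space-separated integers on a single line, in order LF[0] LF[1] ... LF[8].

Answer: 3 0 1 4 6 2 7 8 5

Derivation:
Char counts: '$':1, 'A':2, 'c':1, 'd':2, 'e':3
C (first-col start): C('$')=0, C('A')=1, C('c')=3, C('d')=4, C('e')=6
L[0]='c': occ=0, LF[0]=C('c')+0=3+0=3
L[1]='$': occ=0, LF[1]=C('$')+0=0+0=0
L[2]='A': occ=0, LF[2]=C('A')+0=1+0=1
L[3]='d': occ=0, LF[3]=C('d')+0=4+0=4
L[4]='e': occ=0, LF[4]=C('e')+0=6+0=6
L[5]='A': occ=1, LF[5]=C('A')+1=1+1=2
L[6]='e': occ=1, LF[6]=C('e')+1=6+1=7
L[7]='e': occ=2, LF[7]=C('e')+2=6+2=8
L[8]='d': occ=1, LF[8]=C('d')+1=4+1=5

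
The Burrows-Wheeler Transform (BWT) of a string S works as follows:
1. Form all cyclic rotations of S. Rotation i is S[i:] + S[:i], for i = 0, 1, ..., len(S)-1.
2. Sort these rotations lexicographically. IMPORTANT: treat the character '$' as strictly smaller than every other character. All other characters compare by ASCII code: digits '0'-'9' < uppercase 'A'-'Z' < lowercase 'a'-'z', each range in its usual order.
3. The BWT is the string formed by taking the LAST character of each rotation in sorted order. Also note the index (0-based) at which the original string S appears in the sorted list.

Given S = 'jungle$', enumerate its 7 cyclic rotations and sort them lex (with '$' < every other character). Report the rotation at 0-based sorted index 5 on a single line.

Answer: ngle$ju

Derivation:
All 7 rotations (rotation i = S[i:]+S[:i]):
  rot[0] = jungle$
  rot[1] = ungle$j
  rot[2] = ngle$ju
  rot[3] = gle$jun
  rot[4] = le$jung
  rot[5] = e$jungl
  rot[6] = $jungle
Sorted (with $ < everything):
  sorted[0] = $jungle
  sorted[1] = e$jungl
  sorted[2] = gle$jun
  sorted[3] = jungle$
  sorted[4] = le$jung
  sorted[5] = ngle$ju
  sorted[6] = ungle$j
sorted[5] = ngle$ju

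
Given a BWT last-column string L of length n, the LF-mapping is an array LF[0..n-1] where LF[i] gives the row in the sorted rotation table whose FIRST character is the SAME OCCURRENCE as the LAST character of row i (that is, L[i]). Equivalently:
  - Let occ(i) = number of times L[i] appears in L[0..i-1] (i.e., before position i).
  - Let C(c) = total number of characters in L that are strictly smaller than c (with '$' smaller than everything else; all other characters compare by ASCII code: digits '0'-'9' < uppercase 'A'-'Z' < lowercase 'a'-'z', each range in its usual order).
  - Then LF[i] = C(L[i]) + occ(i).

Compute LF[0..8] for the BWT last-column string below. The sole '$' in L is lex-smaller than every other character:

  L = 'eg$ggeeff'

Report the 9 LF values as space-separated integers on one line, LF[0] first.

Char counts: '$':1, 'e':3, 'f':2, 'g':3
C (first-col start): C('$')=0, C('e')=1, C('f')=4, C('g')=6
L[0]='e': occ=0, LF[0]=C('e')+0=1+0=1
L[1]='g': occ=0, LF[1]=C('g')+0=6+0=6
L[2]='$': occ=0, LF[2]=C('$')+0=0+0=0
L[3]='g': occ=1, LF[3]=C('g')+1=6+1=7
L[4]='g': occ=2, LF[4]=C('g')+2=6+2=8
L[5]='e': occ=1, LF[5]=C('e')+1=1+1=2
L[6]='e': occ=2, LF[6]=C('e')+2=1+2=3
L[7]='f': occ=0, LF[7]=C('f')+0=4+0=4
L[8]='f': occ=1, LF[8]=C('f')+1=4+1=5

Answer: 1 6 0 7 8 2 3 4 5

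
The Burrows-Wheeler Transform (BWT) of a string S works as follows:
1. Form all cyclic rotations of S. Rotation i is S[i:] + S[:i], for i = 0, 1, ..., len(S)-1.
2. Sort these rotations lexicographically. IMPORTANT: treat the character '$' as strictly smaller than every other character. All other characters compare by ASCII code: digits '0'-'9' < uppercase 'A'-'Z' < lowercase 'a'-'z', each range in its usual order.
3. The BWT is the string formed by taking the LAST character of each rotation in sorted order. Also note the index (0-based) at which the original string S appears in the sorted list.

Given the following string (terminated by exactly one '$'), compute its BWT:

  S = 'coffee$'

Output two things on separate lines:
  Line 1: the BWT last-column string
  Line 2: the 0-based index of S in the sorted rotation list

Answer: e$effoc
1

Derivation:
All 7 rotations (rotation i = S[i:]+S[:i]):
  rot[0] = coffee$
  rot[1] = offee$c
  rot[2] = ffee$co
  rot[3] = fee$cof
  rot[4] = ee$coff
  rot[5] = e$coffe
  rot[6] = $coffee
Sorted (with $ < everything):
  sorted[0] = $coffee  (last char: 'e')
  sorted[1] = coffee$  (last char: '$')
  sorted[2] = e$coffe  (last char: 'e')
  sorted[3] = ee$coff  (last char: 'f')
  sorted[4] = fee$cof  (last char: 'f')
  sorted[5] = ffee$co  (last char: 'o')
  sorted[6] = offee$c  (last char: 'c')
Last column: e$effoc
Original string S is at sorted index 1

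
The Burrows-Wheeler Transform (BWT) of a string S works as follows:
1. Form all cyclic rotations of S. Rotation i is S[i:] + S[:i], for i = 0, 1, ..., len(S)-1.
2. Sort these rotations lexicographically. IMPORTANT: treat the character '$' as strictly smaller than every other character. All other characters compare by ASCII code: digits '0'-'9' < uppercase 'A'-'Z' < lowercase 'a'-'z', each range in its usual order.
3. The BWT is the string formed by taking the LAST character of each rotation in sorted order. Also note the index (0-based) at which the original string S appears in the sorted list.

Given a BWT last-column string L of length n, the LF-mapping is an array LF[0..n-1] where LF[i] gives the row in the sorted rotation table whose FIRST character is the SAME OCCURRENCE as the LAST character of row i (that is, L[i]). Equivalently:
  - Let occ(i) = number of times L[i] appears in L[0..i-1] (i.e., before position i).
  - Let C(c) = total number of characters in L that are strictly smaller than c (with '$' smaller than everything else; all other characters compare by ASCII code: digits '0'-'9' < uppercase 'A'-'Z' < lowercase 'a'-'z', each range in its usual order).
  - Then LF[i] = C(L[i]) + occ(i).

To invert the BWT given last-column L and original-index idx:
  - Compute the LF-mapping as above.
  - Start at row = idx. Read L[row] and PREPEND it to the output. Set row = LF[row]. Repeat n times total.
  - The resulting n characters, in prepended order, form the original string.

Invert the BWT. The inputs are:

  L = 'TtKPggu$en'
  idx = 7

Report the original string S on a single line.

LF mapping: 3 8 1 2 5 6 9 0 4 7
Walk LF starting at row 7, prepending L[row]:
  step 1: row=7, L[7]='$', prepend. Next row=LF[7]=0
  step 2: row=0, L[0]='T', prepend. Next row=LF[0]=3
  step 3: row=3, L[3]='P', prepend. Next row=LF[3]=2
  step 4: row=2, L[2]='K', prepend. Next row=LF[2]=1
  step 5: row=1, L[1]='t', prepend. Next row=LF[1]=8
  step 6: row=8, L[8]='e', prepend. Next row=LF[8]=4
  step 7: row=4, L[4]='g', prepend. Next row=LF[4]=5
  step 8: row=5, L[5]='g', prepend. Next row=LF[5]=6
  step 9: row=6, L[6]='u', prepend. Next row=LF[6]=9
  step 10: row=9, L[9]='n', prepend. Next row=LF[9]=7
Reversed output: nuggetKPT$

Answer: nuggetKPT$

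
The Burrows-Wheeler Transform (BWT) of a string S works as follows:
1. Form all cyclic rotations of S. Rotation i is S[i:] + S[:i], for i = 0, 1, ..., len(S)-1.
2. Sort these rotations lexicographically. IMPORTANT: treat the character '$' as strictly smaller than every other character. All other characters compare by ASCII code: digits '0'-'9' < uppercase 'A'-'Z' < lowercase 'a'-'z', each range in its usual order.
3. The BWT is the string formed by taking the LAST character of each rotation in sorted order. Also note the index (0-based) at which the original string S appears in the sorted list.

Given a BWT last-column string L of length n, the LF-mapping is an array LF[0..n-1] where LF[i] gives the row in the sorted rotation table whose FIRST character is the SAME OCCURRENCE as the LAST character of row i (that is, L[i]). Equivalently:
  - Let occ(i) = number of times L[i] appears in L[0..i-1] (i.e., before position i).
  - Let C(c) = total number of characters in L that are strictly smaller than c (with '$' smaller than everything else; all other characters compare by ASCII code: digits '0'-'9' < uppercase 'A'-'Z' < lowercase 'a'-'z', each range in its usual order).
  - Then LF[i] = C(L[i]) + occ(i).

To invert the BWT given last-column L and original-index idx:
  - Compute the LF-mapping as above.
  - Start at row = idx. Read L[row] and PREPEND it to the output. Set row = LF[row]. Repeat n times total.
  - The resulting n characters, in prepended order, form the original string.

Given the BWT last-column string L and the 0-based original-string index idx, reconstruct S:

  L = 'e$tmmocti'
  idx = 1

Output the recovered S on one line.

Answer: committe$

Derivation:
LF mapping: 2 0 7 4 5 6 1 8 3
Walk LF starting at row 1, prepending L[row]:
  step 1: row=1, L[1]='$', prepend. Next row=LF[1]=0
  step 2: row=0, L[0]='e', prepend. Next row=LF[0]=2
  step 3: row=2, L[2]='t', prepend. Next row=LF[2]=7
  step 4: row=7, L[7]='t', prepend. Next row=LF[7]=8
  step 5: row=8, L[8]='i', prepend. Next row=LF[8]=3
  step 6: row=3, L[3]='m', prepend. Next row=LF[3]=4
  step 7: row=4, L[4]='m', prepend. Next row=LF[4]=5
  step 8: row=5, L[5]='o', prepend. Next row=LF[5]=6
  step 9: row=6, L[6]='c', prepend. Next row=LF[6]=1
Reversed output: committe$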